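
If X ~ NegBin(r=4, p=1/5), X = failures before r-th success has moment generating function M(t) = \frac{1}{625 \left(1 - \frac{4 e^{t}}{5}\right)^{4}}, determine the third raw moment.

To find E[X^3], compute M^(3)(0):
M^(1)(t) = \frac{16 e^{t}}{3125 \left(1 - \frac{4 e^{t}}{5}\right)^{5}}
M^(2)(t) = \frac{16 e^{t}}{3125 \left(1 - \frac{4 e^{t}}{5}\right)^{5}} + \frac{64 e^{2 t}}{3125 \left(1 - \frac{4 e^{t}}{5}\right)^{6}}
M^(3)(t) = \frac{16 e^{t}}{3125 \left(1 - \frac{4 e^{t}}{5}\right)^{5}} + \frac{192 e^{2 t}}{3125 \left(1 - \frac{4 e^{t}}{5}\right)^{6}} + \frac{1536 e^{3 t}}{15625 \left(1 - \frac{4 e^{t}}{5}\right)^{7}}
M^(3)(0) = 8656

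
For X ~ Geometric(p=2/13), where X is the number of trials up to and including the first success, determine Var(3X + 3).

For X ~ Geometric(p=2/13), where X is the number of trials up to and including the first success:
Var(X) = \frac{143}{4}
Var(3X + 3) = (3)² × Var(X) = 9 × \frac{143}{4} = \frac{1287}{4}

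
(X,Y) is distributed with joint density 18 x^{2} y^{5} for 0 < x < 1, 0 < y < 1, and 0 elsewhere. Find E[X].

E[X] = ∫_0^1 ∫_0^1 x × f(x,y) dy dx
= ∫_0^1 ∫_0^1 x × (18 x^{2} y^{5}) dy dx
= \frac{3}{4}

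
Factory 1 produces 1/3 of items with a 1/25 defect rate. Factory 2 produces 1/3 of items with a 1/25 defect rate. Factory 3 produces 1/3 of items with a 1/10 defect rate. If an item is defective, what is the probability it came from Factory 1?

Using Bayes' theorem:
P(F1) = 1/3, P(D|F1) = 1/25
P(F2) = 1/3, P(D|F2) = 1/25
P(F3) = 1/3, P(D|F3) = 1/10
P(D) = P(D|F1)P(F1) + P(D|F2)P(F2) + P(D|F3)P(F3)
     = \frac{3}{50}
P(F1|D) = P(D|F1)P(F1) / P(D)
= \frac{2}{9}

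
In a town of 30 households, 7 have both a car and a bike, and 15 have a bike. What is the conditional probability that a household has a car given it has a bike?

P(A ∩ B) = 7/30
P(B) = 15/30 = 1/2
P(A|B) = P(A ∩ B) / P(B) = (7/30) / (1/2) = 7/15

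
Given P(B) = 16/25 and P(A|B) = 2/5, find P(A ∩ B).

By definition, P(A|B) = P(A ∩ B) / P(B)
So P(A ∩ B) = P(A|B) × P(B)
= 2/5 × 16/25
= 32/125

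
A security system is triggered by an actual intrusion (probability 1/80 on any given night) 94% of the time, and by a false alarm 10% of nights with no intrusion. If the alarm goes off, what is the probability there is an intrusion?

Let D = the rare event, + = positive/flagged.
P(D) = 1/80
P(+|D) = 94/100 = 47/50
P(+|D') = 10/100 = 1/10
P(+) = P(+|D)P(D) + P(+|D')P(D')
     = \frac{47}{50} × \frac{1}{80} + \frac{1}{10} × \frac{79}{80}
     = \frac{221}{2000}
P(D|+) = P(+|D)P(D)/P(+) = \frac{47}{442}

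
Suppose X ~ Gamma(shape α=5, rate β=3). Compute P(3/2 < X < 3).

P(3/2 < X < 3) = ∫_{3/2}^{3} f(x) dx
where f(x) = \frac{81 x^{4} e^{- 3 x}}{8}
= - \frac{3563}{8 e^{9}} + \frac{6131}{128 e^{\frac{9}{2}}}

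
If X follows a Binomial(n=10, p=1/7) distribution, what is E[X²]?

Using the identity E[X²] = Var(X) + (E[X])²:
E[X] = \frac{10}{7}
Var(X) = \frac{60}{49}
E[X²] = \frac{60}{49} + (\frac{10}{7})²
= \frac{160}{49}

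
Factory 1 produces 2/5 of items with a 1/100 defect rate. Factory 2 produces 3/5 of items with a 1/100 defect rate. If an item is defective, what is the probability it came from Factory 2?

Using Bayes' theorem:
P(F1) = 2/5, P(D|F1) = 1/100
P(F2) = 3/5, P(D|F2) = 1/100
P(D) = P(D|F1)P(F1) + P(D|F2)P(F2)
     = \frac{1}{100}
P(F2|D) = P(D|F2)P(F2) / P(D)
= \frac{3}{5}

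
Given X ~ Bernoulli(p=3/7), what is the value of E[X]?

For X ~ Bernoulli(p=3/7), the expected value is:
E[X] = \frac{3}{7}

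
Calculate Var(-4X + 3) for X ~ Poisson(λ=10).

For X ~ Poisson(λ=10):
Var(X) = 10
Var(-4X + 3) = (-4)² × Var(X) = 16 × 10 = 160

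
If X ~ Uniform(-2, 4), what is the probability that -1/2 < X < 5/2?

P(-1/2 < X < 5/2) = ∫_{-1/2}^{5/2} f(x) dx
where f(x) = \frac{1}{6}
= \frac{1}{2}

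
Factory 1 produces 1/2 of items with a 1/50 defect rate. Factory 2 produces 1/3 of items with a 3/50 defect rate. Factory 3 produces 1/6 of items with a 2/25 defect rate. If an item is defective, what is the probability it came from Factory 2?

Using Bayes' theorem:
P(F1) = 1/2, P(D|F1) = 1/50
P(F2) = 1/3, P(D|F2) = 3/50
P(F3) = 1/6, P(D|F3) = 2/25
P(D) = P(D|F1)P(F1) + P(D|F2)P(F2) + P(D|F3)P(F3)
     = \frac{13}{300}
P(F2|D) = P(D|F2)P(F2) / P(D)
= \frac{6}{13}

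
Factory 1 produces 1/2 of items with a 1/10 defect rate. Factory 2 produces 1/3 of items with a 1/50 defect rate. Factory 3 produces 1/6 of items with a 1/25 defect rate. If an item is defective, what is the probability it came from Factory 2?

Using Bayes' theorem:
P(F1) = 1/2, P(D|F1) = 1/10
P(F2) = 1/3, P(D|F2) = 1/50
P(F3) = 1/6, P(D|F3) = 1/25
P(D) = P(D|F1)P(F1) + P(D|F2)P(F2) + P(D|F3)P(F3)
     = \frac{19}{300}
P(F2|D) = P(D|F2)P(F2) / P(D)
= \frac{2}{19}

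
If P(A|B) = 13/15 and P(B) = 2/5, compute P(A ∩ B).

By definition, P(A|B) = P(A ∩ B) / P(B)
So P(A ∩ B) = P(A|B) × P(B)
= 13/15 × 2/5
= 26/75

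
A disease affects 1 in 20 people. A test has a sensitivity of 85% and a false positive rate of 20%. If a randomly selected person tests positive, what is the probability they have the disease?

Let D = the rare event, + = positive/flagged.
P(D) = 1/20
P(+|D) = 85/100 = 17/20
P(+|D') = 20/100 = 1/5
P(+) = P(+|D)P(D) + P(+|D')P(D')
     = \frac{17}{20} × \frac{1}{20} + \frac{1}{5} × \frac{19}{20}
     = \frac{93}{400}
P(D|+) = P(+|D)P(D)/P(+) = \frac{17}{93}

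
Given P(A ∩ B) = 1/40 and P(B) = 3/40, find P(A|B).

P(A|B) = P(A ∩ B) / P(B)
= (1/40) / (3/40)
= 1/3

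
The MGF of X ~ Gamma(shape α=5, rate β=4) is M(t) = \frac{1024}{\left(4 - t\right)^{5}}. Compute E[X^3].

To find E[X^3], compute M^(3)(0):
M^(1)(t) = \frac{5120}{\left(4 - t\right)^{6}}
M^(2)(t) = \frac{30720}{\left(4 - t\right)^{7}}
M^(3)(t) = \frac{215040}{\left(4 - t\right)^{8}}
M^(3)(0) = \frac{105}{32}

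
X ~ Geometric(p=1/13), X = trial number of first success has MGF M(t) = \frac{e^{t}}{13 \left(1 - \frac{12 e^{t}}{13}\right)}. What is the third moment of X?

To find E[X^3], compute M^(3)(0):
M^(1)(t) = \frac{e^{t}}{13 \left(1 - \frac{12 e^{t}}{13}\right)} + \frac{12 e^{2 t}}{169 \left(1 - \frac{12 e^{t}}{13}\right)^{2}}
M^(2)(t) = \frac{e^{t}}{13 \left(1 - \frac{12 e^{t}}{13}\right)} + \frac{36 e^{2 t}}{169 \left(1 - \frac{12 e^{t}}{13}\right)^{2}} + \frac{288 e^{3 t}}{2197 \left(1 - \frac{12 e^{t}}{13}\right)^{3}}
M^(3)(t) = \frac{e^{t}}{13 \left(1 - \frac{12 e^{t}}{13}\right)} + \frac{84 e^{2 t}}{169 \left(1 - \frac{12 e^{t}}{13}\right)^{2}} + \frac{1728 e^{3 t}}{2197 \left(1 - \frac{12 e^{t}}{13}\right)^{3}} + \frac{10368 e^{4 t}}{28561 \left(1 - \frac{12 e^{t}}{13}\right)^{4}}
M^(3)(0) = 12181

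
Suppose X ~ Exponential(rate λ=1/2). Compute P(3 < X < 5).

P(3 < X < 5) = ∫_{3}^{5} f(x) dx
where f(x) = \frac{e^{- \frac{x}{2}}}{2}
= - \frac{1 - e}{e^{\frac{5}{2}}}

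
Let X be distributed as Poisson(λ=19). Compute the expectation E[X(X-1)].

E[X(X-1)] = E[X² - X] = E[X²] - E[X]
E[X] = 19
E[X²] = Var(X) + (E[X])² = 19 + (19)² = 380
E[X(X-1)] = 380 - 19 = 361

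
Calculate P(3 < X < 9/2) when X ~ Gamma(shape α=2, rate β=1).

P(3 < X < 9/2) = ∫_{3}^{9/2} f(x) dx
where f(x) = x e^{- x}
= - \frac{11}{2 e^{\frac{9}{2}}} + \frac{4}{e^{3}}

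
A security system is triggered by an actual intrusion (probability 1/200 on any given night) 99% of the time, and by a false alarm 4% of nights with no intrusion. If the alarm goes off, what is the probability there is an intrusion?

Let D = the rare event, + = positive/flagged.
P(D) = 1/200
P(+|D) = 99/100
P(+|D') = 4/100 = 1/25
P(+) = P(+|D)P(D) + P(+|D')P(D')
     = \frac{99}{100} × \frac{1}{200} + \frac{1}{25} × \frac{199}{200}
     = \frac{179}{4000}
P(D|+) = P(+|D)P(D)/P(+) = \frac{99}{895}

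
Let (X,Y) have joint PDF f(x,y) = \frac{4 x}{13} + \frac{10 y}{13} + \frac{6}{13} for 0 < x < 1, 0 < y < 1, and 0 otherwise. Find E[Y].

E[Y] = ∫_0^1 ∫_0^1 y × f(x,y) dx dy
= \frac{22}{39}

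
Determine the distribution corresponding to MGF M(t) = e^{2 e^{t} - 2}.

The MGF M(t) = e^{2 e^{t} - 2} is the standard form for the Poisson distribution.
Comparing with the known MGF formula identifies: Poisson(λ=2)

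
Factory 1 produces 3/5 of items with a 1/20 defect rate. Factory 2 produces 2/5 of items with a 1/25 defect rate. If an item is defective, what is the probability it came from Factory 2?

Using Bayes' theorem:
P(F1) = 3/5, P(D|F1) = 1/20
P(F2) = 2/5, P(D|F2) = 1/25
P(D) = P(D|F1)P(F1) + P(D|F2)P(F2)
     = \frac{23}{500}
P(F2|D) = P(D|F2)P(F2) / P(D)
= \frac{8}{23}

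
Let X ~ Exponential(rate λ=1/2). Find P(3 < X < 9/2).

P(3 < X < 9/2) = ∫_{3}^{9/2} f(x) dx
where f(x) = \frac{e^{- \frac{x}{2}}}{2}
= - \frac{1}{e^{\frac{9}{4}}} + e^{- \frac{3}{2}}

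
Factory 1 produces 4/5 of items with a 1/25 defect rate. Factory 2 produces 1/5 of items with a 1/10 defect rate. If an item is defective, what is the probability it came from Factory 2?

Using Bayes' theorem:
P(F1) = 4/5, P(D|F1) = 1/25
P(F2) = 1/5, P(D|F2) = 1/10
P(D) = P(D|F1)P(F1) + P(D|F2)P(F2)
     = \frac{13}{250}
P(F2|D) = P(D|F2)P(F2) / P(D)
= \frac{5}{13}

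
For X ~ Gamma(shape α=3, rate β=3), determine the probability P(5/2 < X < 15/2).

P(5/2 < X < 15/2) = ∫_{5/2}^{15/2} f(x) dx
where f(x) = \frac{27 x^{2} e^{- 3 x}}{2}
= \frac{-2213 + 293 e^{15}}{8 e^{\frac{45}{2}}}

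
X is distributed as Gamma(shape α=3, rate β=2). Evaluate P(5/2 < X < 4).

P(5/2 < X < 4) = ∫_{5/2}^{4} f(x) dx
where f(x) = 4 x^{2} e^{- 2 x}
= \frac{-82 + 37 e^{3}}{2 e^{8}}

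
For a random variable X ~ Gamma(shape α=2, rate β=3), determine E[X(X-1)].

E[X(X-1)] = E[X² - X] = E[X²] - E[X]
E[X] = \frac{2}{3}
E[X²] = Var(X) + (E[X])² = \frac{2}{9} + (\frac{2}{3})² = \frac{2}{3}
E[X(X-1)] = \frac{2}{3} - \frac{2}{3} = 0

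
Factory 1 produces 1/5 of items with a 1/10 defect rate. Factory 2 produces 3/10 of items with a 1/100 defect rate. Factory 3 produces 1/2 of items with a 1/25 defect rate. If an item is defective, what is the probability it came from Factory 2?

Using Bayes' theorem:
P(F1) = 1/5, P(D|F1) = 1/10
P(F2) = 3/10, P(D|F2) = 1/100
P(F3) = 1/2, P(D|F3) = 1/25
P(D) = P(D|F1)P(F1) + P(D|F2)P(F2) + P(D|F3)P(F3)
     = \frac{43}{1000}
P(F2|D) = P(D|F2)P(F2) / P(D)
= \frac{3}{43}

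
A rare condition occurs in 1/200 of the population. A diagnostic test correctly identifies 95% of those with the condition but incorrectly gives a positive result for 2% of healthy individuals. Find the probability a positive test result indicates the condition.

Let D = the rare event, + = positive/flagged.
P(D) = 1/200
P(+|D) = 95/100 = 19/20
P(+|D') = 2/100 = 1/50
P(+) = P(+|D)P(D) + P(+|D')P(D')
     = \frac{19}{20} × \frac{1}{200} + \frac{1}{50} × \frac{199}{200}
     = \frac{493}{20000}
P(D|+) = P(+|D)P(D)/P(+) = \frac{95}{493}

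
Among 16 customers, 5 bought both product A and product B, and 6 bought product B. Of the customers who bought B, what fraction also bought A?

P(A ∩ B) = 5/16
P(B) = 6/16 = 3/8
P(A|B) = P(A ∩ B) / P(B) = (5/16) / (3/8) = 5/6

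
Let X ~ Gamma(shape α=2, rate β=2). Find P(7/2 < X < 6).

P(7/2 < X < 6) = ∫_{7/2}^{6} f(x) dx
where f(x) = 4 x e^{- 2 x}
= \frac{-13 + 8 e^{5}}{e^{12}}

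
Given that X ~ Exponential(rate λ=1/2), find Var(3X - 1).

For X ~ Exponential(rate λ=1/2):
Var(X) = 4
Var(3X - 1) = (3)² × Var(X) = 9 × 4 = 36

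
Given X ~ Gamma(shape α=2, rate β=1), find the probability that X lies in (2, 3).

P(2 < X < 3) = ∫_{2}^{3} f(x) dx
where f(x) = x e^{- x}
= \frac{-4 + 3 e}{e^{3}}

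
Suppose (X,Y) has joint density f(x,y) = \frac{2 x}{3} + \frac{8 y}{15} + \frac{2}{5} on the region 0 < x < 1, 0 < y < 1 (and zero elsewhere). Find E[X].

E[X] = ∫_0^1 ∫_0^1 x × f(x,y) dy dx
= ∫_0^1 ∫_0^1 x × (\frac{2 x}{3} + \frac{8 y}{15} + \frac{2}{5}) dy dx
= \frac{5}{9}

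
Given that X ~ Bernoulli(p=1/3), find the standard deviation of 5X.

For X ~ Bernoulli(p=1/3):
Var(X) = \frac{2}{9}
SD(X) = √(Var(X)) = √(\frac{2}{9}) = \frac{\sqrt{2}}{3}
SD(5X) = |5| × SD(X) = 5 × \frac{\sqrt{2}}{3} = \frac{5 \sqrt{2}}{3}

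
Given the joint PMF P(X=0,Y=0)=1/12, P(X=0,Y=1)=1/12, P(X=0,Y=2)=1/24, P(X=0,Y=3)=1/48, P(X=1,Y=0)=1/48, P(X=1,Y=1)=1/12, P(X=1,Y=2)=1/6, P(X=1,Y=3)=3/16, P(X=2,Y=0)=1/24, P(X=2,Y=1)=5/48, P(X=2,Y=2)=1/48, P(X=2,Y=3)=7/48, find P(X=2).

P(X=2) = P(X=2,Y=0) + P(X=2,Y=1) + P(X=2,Y=2) + P(X=2,Y=3)
= 1/24 + 5/48 + 1/48 + 7/48
= 5/16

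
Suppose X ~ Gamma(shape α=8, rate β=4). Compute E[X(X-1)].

E[X(X-1)] = E[X² - X] = E[X²] - E[X]
E[X] = 2
E[X²] = Var(X) + (E[X])² = \frac{1}{2} + (2)² = \frac{9}{2}
E[X(X-1)] = \frac{9}{2} - 2 = \frac{5}{2}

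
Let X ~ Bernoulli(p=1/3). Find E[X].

For X ~ Bernoulli(p=1/3), the expected value is:
E[X] = \frac{1}{3}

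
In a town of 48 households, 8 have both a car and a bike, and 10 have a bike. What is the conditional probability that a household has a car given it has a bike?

P(A ∩ B) = 8/48 = 1/6
P(B) = 10/48 = 5/24
P(A|B) = P(A ∩ B) / P(B) = (1/6) / (5/24) = 4/5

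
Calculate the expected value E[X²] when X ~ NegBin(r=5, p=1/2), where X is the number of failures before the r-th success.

Using the identity E[X²] = Var(X) + (E[X])²:
E[X] = 5
Var(X) = 10
E[X²] = 10 + (5)²
= 35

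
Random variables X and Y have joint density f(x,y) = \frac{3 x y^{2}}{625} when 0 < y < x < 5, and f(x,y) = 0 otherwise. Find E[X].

f_X(x) = ∫_0^x \frac{3 x y^{2}}{625} dy = \frac{x^{4}}{625}
E[X] = ∫_0^5 x × (\frac{x^{4}}{625}) dx = \frac{25}{6}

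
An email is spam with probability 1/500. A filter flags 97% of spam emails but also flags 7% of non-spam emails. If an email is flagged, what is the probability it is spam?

Let D = the rare event, + = positive/flagged.
P(D) = 1/500
P(+|D) = 97/100
P(+|D') = 7/100
P(+) = P(+|D)P(D) + P(+|D')P(D')
     = \frac{97}{100} × \frac{1}{500} + \frac{7}{100} × \frac{499}{500}
     = \frac{359}{5000}
P(D|+) = P(+|D)P(D)/P(+) = \frac{97}{3590}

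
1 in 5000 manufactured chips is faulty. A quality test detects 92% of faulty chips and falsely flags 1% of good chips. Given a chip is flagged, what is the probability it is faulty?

Let D = the rare event, + = positive/flagged.
P(D) = 1/5000
P(+|D) = 92/100 = 23/25
P(+|D') = 1/100
P(+) = P(+|D)P(D) + P(+|D')P(D')
     = \frac{23}{25} × \frac{1}{5000} + \frac{1}{100} × \frac{4999}{5000}
     = \frac{5091}{500000}
P(D|+) = P(+|D)P(D)/P(+) = \frac{92}{5091}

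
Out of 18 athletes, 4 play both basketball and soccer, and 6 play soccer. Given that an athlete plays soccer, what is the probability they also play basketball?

P(A ∩ B) = 4/18 = 2/9
P(B) = 6/18 = 1/3
P(A|B) = P(A ∩ B) / P(B) = (2/9) / (1/3) = 2/3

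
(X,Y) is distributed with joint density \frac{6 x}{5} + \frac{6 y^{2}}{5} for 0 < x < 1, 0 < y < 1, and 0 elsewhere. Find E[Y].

E[Y] = ∫_0^1 ∫_0^1 y × f(x,y) dx dy
= \frac{3}{5}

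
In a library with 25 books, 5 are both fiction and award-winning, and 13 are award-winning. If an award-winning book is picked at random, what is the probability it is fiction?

P(A ∩ B) = 5/25 = 1/5
P(B) = 13/25
P(A|B) = P(A ∩ B) / P(B) = (1/5) / (13/25) = 5/13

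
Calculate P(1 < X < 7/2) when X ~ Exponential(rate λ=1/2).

P(1 < X < 7/2) = ∫_{1}^{7/2} f(x) dx
where f(x) = \frac{e^{- \frac{x}{2}}}{2}
= - \frac{1}{e^{\frac{7}{4}}} + e^{- \frac{1}{2}}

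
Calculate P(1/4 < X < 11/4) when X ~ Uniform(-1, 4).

P(1/4 < X < 11/4) = ∫_{1/4}^{11/4} f(x) dx
where f(x) = \frac{1}{5}
= \frac{1}{2}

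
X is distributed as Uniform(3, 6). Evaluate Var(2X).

For X ~ Uniform(3, 6):
Var(X) = \frac{3}{4}
Var(2X) = (2)² × Var(X) = 4 × \frac{3}{4} = 3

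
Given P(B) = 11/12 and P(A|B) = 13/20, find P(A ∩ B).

By definition, P(A|B) = P(A ∩ B) / P(B)
So P(A ∩ B) = P(A|B) × P(B)
= 13/20 × 11/12
= 143/240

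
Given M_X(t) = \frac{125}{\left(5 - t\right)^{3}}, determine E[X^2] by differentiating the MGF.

To find E[X^2], compute M^(2)(0):
M^(1)(t) = \frac{375}{\left(5 - t\right)^{4}}
M^(2)(t) = \frac{1500}{\left(5 - t\right)^{5}}
M^(2)(0) = \frac{12}{25}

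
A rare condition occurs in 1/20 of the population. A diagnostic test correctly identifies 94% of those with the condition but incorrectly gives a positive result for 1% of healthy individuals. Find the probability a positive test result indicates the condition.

Let D = the rare event, + = positive/flagged.
P(D) = 1/20
P(+|D) = 94/100 = 47/50
P(+|D') = 1/100
P(+) = P(+|D)P(D) + P(+|D')P(D')
     = \frac{47}{50} × \frac{1}{20} + \frac{1}{100} × \frac{19}{20}
     = \frac{113}{2000}
P(D|+) = P(+|D)P(D)/P(+) = \frac{94}{113}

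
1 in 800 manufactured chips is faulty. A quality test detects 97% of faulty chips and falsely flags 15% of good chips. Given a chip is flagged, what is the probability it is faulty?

Let D = the rare event, + = positive/flagged.
P(D) = 1/800
P(+|D) = 97/100
P(+|D') = 15/100 = 3/20
P(+) = P(+|D)P(D) + P(+|D')P(D')
     = \frac{97}{100} × \frac{1}{800} + \frac{3}{20} × \frac{799}{800}
     = \frac{6041}{40000}
P(D|+) = P(+|D)P(D)/P(+) = \frac{97}{12082}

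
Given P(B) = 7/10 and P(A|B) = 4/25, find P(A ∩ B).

By definition, P(A|B) = P(A ∩ B) / P(B)
So P(A ∩ B) = P(A|B) × P(B)
= 4/25 × 7/10
= 14/125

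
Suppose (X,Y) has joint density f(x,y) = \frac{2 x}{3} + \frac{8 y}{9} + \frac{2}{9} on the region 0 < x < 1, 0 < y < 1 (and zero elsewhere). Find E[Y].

E[Y] = ∫_0^1 ∫_0^1 y × f(x,y) dx dy
= \frac{31}{54}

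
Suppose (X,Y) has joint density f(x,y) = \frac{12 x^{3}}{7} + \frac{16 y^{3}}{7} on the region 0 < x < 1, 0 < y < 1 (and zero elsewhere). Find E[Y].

E[Y] = ∫_0^1 ∫_0^1 y × f(x,y) dx dy
= \frac{47}{70}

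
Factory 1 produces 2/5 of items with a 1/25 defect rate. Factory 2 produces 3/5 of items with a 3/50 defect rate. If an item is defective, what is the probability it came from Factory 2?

Using Bayes' theorem:
P(F1) = 2/5, P(D|F1) = 1/25
P(F2) = 3/5, P(D|F2) = 3/50
P(D) = P(D|F1)P(F1) + P(D|F2)P(F2)
     = \frac{13}{250}
P(F2|D) = P(D|F2)P(F2) / P(D)
= \frac{9}{13}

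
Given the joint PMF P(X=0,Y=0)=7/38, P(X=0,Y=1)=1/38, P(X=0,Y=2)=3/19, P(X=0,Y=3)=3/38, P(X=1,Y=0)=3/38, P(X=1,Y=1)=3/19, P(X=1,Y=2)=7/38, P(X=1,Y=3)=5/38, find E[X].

First find marginal of X:
P(X=0) = 17/38
P(X=1) = 21/38
E[X] = 0 × 17/38 + 1 × 21/38 = 21/38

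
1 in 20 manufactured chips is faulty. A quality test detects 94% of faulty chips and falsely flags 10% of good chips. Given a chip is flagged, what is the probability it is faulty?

Let D = the rare event, + = positive/flagged.
P(D) = 1/20
P(+|D) = 94/100 = 47/50
P(+|D') = 10/100 = 1/10
P(+) = P(+|D)P(D) + P(+|D')P(D')
     = \frac{47}{50} × \frac{1}{20} + \frac{1}{10} × \frac{19}{20}
     = \frac{71}{500}
P(D|+) = P(+|D)P(D)/P(+) = \frac{47}{142}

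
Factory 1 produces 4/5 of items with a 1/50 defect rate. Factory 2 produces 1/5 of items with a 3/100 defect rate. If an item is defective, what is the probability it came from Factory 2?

Using Bayes' theorem:
P(F1) = 4/5, P(D|F1) = 1/50
P(F2) = 1/5, P(D|F2) = 3/100
P(D) = P(D|F1)P(F1) + P(D|F2)P(F2)
     = \frac{11}{500}
P(F2|D) = P(D|F2)P(F2) / P(D)
= \frac{3}{11}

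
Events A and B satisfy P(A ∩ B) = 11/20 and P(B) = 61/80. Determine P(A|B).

P(A|B) = P(A ∩ B) / P(B)
= (11/20) / (61/80)
= 44/61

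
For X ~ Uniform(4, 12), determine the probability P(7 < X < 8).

P(7 < X < 8) = ∫_{7}^{8} f(x) dx
where f(x) = \frac{1}{8}
= \frac{1}{8}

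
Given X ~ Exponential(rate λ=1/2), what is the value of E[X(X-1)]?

E[X(X-1)] = E[X² - X] = E[X²] - E[X]
E[X] = 2
E[X²] = Var(X) + (E[X])² = 4 + (2)² = 8
E[X(X-1)] = 8 - 2 = 6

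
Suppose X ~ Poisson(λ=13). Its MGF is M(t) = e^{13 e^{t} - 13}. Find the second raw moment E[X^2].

To find E[X^2], compute M^(2)(0):
M^(1)(t) = 13 e^{t} e^{13 e^{t} - 13}
M^(2)(t) = 169 e^{2 t} e^{13 e^{t} - 13} + 13 e^{t} e^{13 e^{t} - 13}
M^(2)(0) = 182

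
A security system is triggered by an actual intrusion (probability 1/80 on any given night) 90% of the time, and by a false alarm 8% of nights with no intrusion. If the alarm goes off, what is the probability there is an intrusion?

Let D = the rare event, + = positive/flagged.
P(D) = 1/80
P(+|D) = 90/100 = 9/10
P(+|D') = 8/100 = 2/25
P(+) = P(+|D)P(D) + P(+|D')P(D')
     = \frac{9}{10} × \frac{1}{80} + \frac{2}{25} × \frac{79}{80}
     = \frac{361}{4000}
P(D|+) = P(+|D)P(D)/P(+) = \frac{45}{361}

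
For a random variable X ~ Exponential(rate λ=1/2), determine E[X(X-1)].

E[X(X-1)] = E[X² - X] = E[X²] - E[X]
E[X] = 2
E[X²] = Var(X) + (E[X])² = 4 + (2)² = 8
E[X(X-1)] = 8 - 2 = 6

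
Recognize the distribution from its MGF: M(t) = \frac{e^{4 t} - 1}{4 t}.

The MGF M(t) = \frac{e^{4 t} - 1}{4 t} is the standard form for the Uniform distribution.
Comparing with the known MGF formula identifies: Uniform(0, 4)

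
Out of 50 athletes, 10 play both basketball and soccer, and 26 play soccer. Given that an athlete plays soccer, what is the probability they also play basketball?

P(A ∩ B) = 10/50 = 1/5
P(B) = 26/50 = 13/25
P(A|B) = P(A ∩ B) / P(B) = (1/5) / (13/25) = 5/13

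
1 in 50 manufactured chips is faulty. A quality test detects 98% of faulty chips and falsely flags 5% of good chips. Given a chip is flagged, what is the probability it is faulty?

Let D = the rare event, + = positive/flagged.
P(D) = 1/50
P(+|D) = 98/100 = 49/50
P(+|D') = 5/100 = 1/20
P(+) = P(+|D)P(D) + P(+|D')P(D')
     = \frac{49}{50} × \frac{1}{50} + \frac{1}{20} × \frac{49}{50}
     = \frac{343}{5000}
P(D|+) = P(+|D)P(D)/P(+) = \frac{2}{7}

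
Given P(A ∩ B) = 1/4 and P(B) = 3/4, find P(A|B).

P(A|B) = P(A ∩ B) / P(B)
= (1/4) / (3/4)
= 1/3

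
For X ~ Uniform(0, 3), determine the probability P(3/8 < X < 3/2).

P(3/8 < X < 3/2) = ∫_{3/8}^{3/2} f(x) dx
where f(x) = \frac{1}{3}
= \frac{3}{8}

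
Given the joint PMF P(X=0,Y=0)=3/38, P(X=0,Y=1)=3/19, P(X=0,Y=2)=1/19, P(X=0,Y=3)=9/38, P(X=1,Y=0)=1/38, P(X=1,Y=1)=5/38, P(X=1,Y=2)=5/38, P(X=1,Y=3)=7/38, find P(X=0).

P(X=0) = P(X=0,Y=0) + P(X=0,Y=1) + P(X=0,Y=2) + P(X=0,Y=3)
= 3/38 + 3/19 + 1/19 + 9/38
= 10/19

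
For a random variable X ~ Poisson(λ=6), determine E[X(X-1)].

E[X(X-1)] = E[X² - X] = E[X²] - E[X]
E[X] = 6
E[X²] = Var(X) + (E[X])² = 6 + (6)² = 42
E[X(X-1)] = 42 - 6 = 36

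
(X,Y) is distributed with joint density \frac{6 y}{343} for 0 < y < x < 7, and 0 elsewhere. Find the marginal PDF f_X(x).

f_X(x) = ∫_0^x \frac{6 y}{343} dy = \frac{3 x^{2}}{343}
for 0 < x < 7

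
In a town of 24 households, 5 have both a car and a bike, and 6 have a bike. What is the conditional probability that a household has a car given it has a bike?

P(A ∩ B) = 5/24
P(B) = 6/24 = 1/4
P(A|B) = P(A ∩ B) / P(B) = (5/24) / (1/4) = 5/6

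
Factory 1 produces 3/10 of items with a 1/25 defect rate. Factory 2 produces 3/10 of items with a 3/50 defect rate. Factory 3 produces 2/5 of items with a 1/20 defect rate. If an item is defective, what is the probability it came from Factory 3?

Using Bayes' theorem:
P(F1) = 3/10, P(D|F1) = 1/25
P(F2) = 3/10, P(D|F2) = 3/50
P(F3) = 2/5, P(D|F3) = 1/20
P(D) = P(D|F1)P(F1) + P(D|F2)P(F2) + P(D|F3)P(F3)
     = \frac{1}{20}
P(F3|D) = P(D|F3)P(F3) / P(D)
= \frac{2}{5}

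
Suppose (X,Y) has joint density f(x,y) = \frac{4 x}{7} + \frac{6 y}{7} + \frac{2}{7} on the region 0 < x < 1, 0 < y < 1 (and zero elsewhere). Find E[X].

E[X] = ∫_0^1 ∫_0^1 x × f(x,y) dy dx
= ∫_0^1 ∫_0^1 x × (\frac{4 x}{7} + \frac{6 y}{7} + \frac{2}{7}) dy dx
= \frac{23}{42}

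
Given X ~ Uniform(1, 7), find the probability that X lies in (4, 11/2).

P(4 < X < 11/2) = ∫_{4}^{11/2} f(x) dx
where f(x) = \frac{1}{6}
= \frac{1}{4}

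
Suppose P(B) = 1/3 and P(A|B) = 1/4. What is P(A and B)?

By definition, P(A|B) = P(A ∩ B) / P(B)
So P(A ∩ B) = P(A|B) × P(B)
= 1/4 × 1/3
= 1/12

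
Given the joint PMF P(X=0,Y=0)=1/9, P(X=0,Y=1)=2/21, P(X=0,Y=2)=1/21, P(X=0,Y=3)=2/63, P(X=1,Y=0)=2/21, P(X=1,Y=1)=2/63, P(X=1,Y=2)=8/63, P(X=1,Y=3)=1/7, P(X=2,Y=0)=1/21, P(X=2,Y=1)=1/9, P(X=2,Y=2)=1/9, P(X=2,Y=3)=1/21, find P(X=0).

P(X=0) = P(X=0,Y=0) + P(X=0,Y=1) + P(X=0,Y=2) + P(X=0,Y=3)
= 1/9 + 2/21 + 1/21 + 2/63
= 2/7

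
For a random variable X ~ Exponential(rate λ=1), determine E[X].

For X ~ Exponential(rate λ=1), the expected value is:
E[X] = 1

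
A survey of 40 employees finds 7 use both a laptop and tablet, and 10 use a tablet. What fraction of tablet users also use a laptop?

P(A ∩ B) = 7/40
P(B) = 10/40 = 1/4
P(A|B) = P(A ∩ B) / P(B) = (7/40) / (1/4) = 7/10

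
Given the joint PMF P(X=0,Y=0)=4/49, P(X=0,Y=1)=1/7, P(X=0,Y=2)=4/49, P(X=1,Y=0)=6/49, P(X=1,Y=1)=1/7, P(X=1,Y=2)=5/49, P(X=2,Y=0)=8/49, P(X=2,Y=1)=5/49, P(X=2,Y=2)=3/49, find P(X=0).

P(X=0) = P(X=0,Y=0) + P(X=0,Y=1) + P(X=0,Y=2)
= 4/49 + 1/7 + 4/49
= 15/49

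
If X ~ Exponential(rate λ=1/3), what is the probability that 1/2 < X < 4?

P(1/2 < X < 4) = ∫_{1/2}^{4} f(x) dx
where f(x) = \frac{e^{- \frac{x}{3}}}{3}
= - \frac{1}{e^{\frac{4}{3}}} + e^{- \frac{1}{6}}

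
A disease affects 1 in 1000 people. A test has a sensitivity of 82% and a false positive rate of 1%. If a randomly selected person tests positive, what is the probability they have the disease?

Let D = the rare event, + = positive/flagged.
P(D) = 1/1000
P(+|D) = 82/100 = 41/50
P(+|D') = 1/100
P(+) = P(+|D)P(D) + P(+|D')P(D')
     = \frac{41}{50} × \frac{1}{1000} + \frac{1}{100} × \frac{999}{1000}
     = \frac{1081}{100000}
P(D|+) = P(+|D)P(D)/P(+) = \frac{82}{1081}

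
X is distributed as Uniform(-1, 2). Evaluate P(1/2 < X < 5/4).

P(1/2 < X < 5/4) = ∫_{1/2}^{5/4} f(x) dx
where f(x) = \frac{1}{3}
= \frac{1}{4}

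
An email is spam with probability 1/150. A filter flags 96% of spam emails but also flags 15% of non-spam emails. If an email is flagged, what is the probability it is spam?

Let D = the rare event, + = positive/flagged.
P(D) = 1/150
P(+|D) = 96/100 = 24/25
P(+|D') = 15/100 = 3/20
P(+) = P(+|D)P(D) + P(+|D')P(D')
     = \frac{24}{25} × \frac{1}{150} + \frac{3}{20} × \frac{149}{150}
     = \frac{777}{5000}
P(D|+) = P(+|D)P(D)/P(+) = \frac{32}{777}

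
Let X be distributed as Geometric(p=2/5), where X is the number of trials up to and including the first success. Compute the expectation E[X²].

Using the identity E[X²] = Var(X) + (E[X])²:
E[X] = \frac{5}{2}
Var(X) = \frac{15}{4}
E[X²] = \frac{15}{4} + (\frac{5}{2})²
= 10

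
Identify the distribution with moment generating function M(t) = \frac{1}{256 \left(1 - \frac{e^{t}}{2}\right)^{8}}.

The MGF M(t) = \frac{1}{256 \left(1 - \frac{e^{t}}{2}\right)^{8}} is the standard form for the NegativeBinomial distribution.
Comparing with the known MGF formula identifies: NegBin(r=8, p=1/2), X = failures before r-th success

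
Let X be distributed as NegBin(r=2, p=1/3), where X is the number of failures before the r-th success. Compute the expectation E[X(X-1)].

E[X(X-1)] = E[X² - X] = E[X²] - E[X]
E[X] = 4
E[X²] = Var(X) + (E[X])² = 12 + (4)² = 28
E[X(X-1)] = 28 - 4 = 24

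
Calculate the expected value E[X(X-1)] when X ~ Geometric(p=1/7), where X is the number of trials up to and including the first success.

E[X(X-1)] = E[X² - X] = E[X²] - E[X]
E[X] = 7
E[X²] = Var(X) + (E[X])² = 42 + (7)² = 91
E[X(X-1)] = 91 - 7 = 84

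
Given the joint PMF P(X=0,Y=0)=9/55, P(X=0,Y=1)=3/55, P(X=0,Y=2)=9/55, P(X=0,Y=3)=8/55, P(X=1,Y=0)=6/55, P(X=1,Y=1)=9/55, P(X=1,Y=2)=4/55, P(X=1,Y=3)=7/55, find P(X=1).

P(X=1) = P(X=1,Y=0) + P(X=1,Y=1) + P(X=1,Y=2) + P(X=1,Y=3)
= 6/55 + 9/55 + 4/55 + 7/55
= 26/55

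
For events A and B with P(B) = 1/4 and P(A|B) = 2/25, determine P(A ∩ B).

By definition, P(A|B) = P(A ∩ B) / P(B)
So P(A ∩ B) = P(A|B) × P(B)
= 2/25 × 1/4
= 1/50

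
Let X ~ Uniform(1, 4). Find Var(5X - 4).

For X ~ Uniform(1, 4):
Var(X) = \frac{3}{4}
Var(5X - 4) = (5)² × Var(X) = 25 × \frac{3}{4} = \frac{75}{4}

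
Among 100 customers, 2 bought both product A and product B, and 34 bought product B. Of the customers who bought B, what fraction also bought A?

P(A ∩ B) = 2/100 = 1/50
P(B) = 34/100 = 17/50
P(A|B) = P(A ∩ B) / P(B) = (1/50) / (17/50) = 1/17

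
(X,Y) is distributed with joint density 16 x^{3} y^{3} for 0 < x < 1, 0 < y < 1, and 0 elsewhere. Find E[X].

E[X] = ∫_0^1 ∫_0^1 x × f(x,y) dy dx
= ∫_0^1 ∫_0^1 x × (16 x^{3} y^{3}) dy dx
= \frac{4}{5}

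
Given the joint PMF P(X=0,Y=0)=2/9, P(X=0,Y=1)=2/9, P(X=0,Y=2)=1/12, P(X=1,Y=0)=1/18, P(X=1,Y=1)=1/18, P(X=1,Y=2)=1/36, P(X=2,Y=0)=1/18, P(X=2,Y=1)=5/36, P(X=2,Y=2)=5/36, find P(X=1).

P(X=1) = P(X=1,Y=0) + P(X=1,Y=1) + P(X=1,Y=2)
= 1/18 + 1/18 + 1/36
= 5/36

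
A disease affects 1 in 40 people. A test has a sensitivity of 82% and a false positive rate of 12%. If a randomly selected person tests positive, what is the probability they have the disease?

Let D = the rare event, + = positive/flagged.
P(D) = 1/40
P(+|D) = 82/100 = 41/50
P(+|D') = 12/100 = 3/25
P(+) = P(+|D)P(D) + P(+|D')P(D')
     = \frac{41}{50} × \frac{1}{40} + \frac{3}{25} × \frac{39}{40}
     = \frac{11}{80}
P(D|+) = P(+|D)P(D)/P(+) = \frac{41}{275}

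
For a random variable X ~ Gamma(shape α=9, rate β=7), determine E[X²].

Using the identity E[X²] = Var(X) + (E[X])²:
E[X] = \frac{9}{7}
Var(X) = \frac{9}{49}
E[X²] = \frac{9}{49} + (\frac{9}{7})²
= \frac{90}{49}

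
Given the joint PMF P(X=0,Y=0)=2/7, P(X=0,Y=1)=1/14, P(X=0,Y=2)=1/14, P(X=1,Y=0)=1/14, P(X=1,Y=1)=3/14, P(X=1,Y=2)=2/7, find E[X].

First find marginal of X:
P(X=0) = 3/7
P(X=1) = 4/7
E[X] = 0 × 3/7 + 1 × 4/7 = 4/7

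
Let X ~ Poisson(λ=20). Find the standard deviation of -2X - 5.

For X ~ Poisson(λ=20):
Var(X) = 20
SD(X) = √(Var(X)) = √(20) = 2 \sqrt{5}
SD(-2X - 5) = |-2| × SD(X) = 2 × 2 \sqrt{5} = 4 \sqrt{5}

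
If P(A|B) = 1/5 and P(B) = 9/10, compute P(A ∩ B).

By definition, P(A|B) = P(A ∩ B) / P(B)
So P(A ∩ B) = P(A|B) × P(B)
= 1/5 × 9/10
= 9/50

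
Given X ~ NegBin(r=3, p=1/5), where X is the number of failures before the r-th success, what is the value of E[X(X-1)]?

E[X(X-1)] = E[X² - X] = E[X²] - E[X]
E[X] = 12
E[X²] = Var(X) + (E[X])² = 60 + (12)² = 204
E[X(X-1)] = 204 - 12 = 192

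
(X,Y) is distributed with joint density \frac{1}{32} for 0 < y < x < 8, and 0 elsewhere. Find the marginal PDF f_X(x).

f_X(x) = ∫_0^x \frac{1}{32} dy = \frac{x}{32}
for 0 < x < 8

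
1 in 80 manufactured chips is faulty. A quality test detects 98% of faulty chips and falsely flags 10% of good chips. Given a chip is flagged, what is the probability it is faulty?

Let D = the rare event, + = positive/flagged.
P(D) = 1/80
P(+|D) = 98/100 = 49/50
P(+|D') = 10/100 = 1/10
P(+) = P(+|D)P(D) + P(+|D')P(D')
     = \frac{49}{50} × \frac{1}{80} + \frac{1}{10} × \frac{79}{80}
     = \frac{111}{1000}
P(D|+) = P(+|D)P(D)/P(+) = \frac{49}{444}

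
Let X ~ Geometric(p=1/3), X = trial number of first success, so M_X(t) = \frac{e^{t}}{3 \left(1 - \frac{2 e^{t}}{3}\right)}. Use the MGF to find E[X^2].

To find E[X^2], compute M^(2)(0):
M^(1)(t) = \frac{e^{t}}{3 \left(1 - \frac{2 e^{t}}{3}\right)} + \frac{2 e^{2 t}}{9 \left(1 - \frac{2 e^{t}}{3}\right)^{2}}
M^(2)(t) = \frac{e^{t}}{3 \left(1 - \frac{2 e^{t}}{3}\right)} + \frac{2 e^{2 t}}{3 \left(1 - \frac{2 e^{t}}{3}\right)^{2}} + \frac{8 e^{3 t}}{27 \left(1 - \frac{2 e^{t}}{3}\right)^{3}}
M^(2)(0) = 15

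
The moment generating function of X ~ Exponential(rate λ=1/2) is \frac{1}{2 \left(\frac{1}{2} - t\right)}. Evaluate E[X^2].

To find E[X^2], compute M^(2)(0):
M^(1)(t) = \frac{1}{2 \left(\frac{1}{2} - t\right)^{2}}
M^(2)(t) = \frac{1}{\left(\frac{1}{2} - t\right)^{3}}
M^(2)(0) = 8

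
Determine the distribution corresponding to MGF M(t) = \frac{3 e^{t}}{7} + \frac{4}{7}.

The MGF M(t) = \frac{3 e^{t}}{7} + \frac{4}{7} is the standard form for the Bernoulli distribution.
Comparing with the known MGF formula identifies: Bernoulli(p=3/7)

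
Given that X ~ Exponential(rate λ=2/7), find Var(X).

For X ~ Exponential(rate λ=2/7):
Var(X) = \frac{49}{4}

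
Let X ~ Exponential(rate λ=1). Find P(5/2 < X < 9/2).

P(5/2 < X < 9/2) = ∫_{5/2}^{9/2} f(x) dx
where f(x) = e^{- x}
= - \frac{1 - e^{2}}{e^{\frac{9}{2}}}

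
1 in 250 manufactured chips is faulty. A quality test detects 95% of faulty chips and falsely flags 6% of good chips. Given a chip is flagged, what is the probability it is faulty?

Let D = the rare event, + = positive/flagged.
P(D) = 1/250
P(+|D) = 95/100 = 19/20
P(+|D') = 6/100 = 3/50
P(+) = P(+|D)P(D) + P(+|D')P(D')
     = \frac{19}{20} × \frac{1}{250} + \frac{3}{50} × \frac{249}{250}
     = \frac{1589}{25000}
P(D|+) = P(+|D)P(D)/P(+) = \frac{95}{1589}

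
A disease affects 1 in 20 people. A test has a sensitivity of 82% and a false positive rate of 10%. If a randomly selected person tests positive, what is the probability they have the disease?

Let D = the rare event, + = positive/flagged.
P(D) = 1/20
P(+|D) = 82/100 = 41/50
P(+|D') = 10/100 = 1/10
P(+) = P(+|D)P(D) + P(+|D')P(D')
     = \frac{41}{50} × \frac{1}{20} + \frac{1}{10} × \frac{19}{20}
     = \frac{17}{125}
P(D|+) = P(+|D)P(D)/P(+) = \frac{41}{136}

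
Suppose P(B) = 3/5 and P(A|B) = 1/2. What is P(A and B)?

By definition, P(A|B) = P(A ∩ B) / P(B)
So P(A ∩ B) = P(A|B) × P(B)
= 1/2 × 3/5
= 3/10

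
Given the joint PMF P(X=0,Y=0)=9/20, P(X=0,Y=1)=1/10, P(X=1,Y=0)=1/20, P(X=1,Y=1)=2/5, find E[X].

First find marginal of X:
P(X=0) = 11/20
P(X=1) = 9/20
E[X] = 0 × 11/20 + 1 × 9/20 = 9/20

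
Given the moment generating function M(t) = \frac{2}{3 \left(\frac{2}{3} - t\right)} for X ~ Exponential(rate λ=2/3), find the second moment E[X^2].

To find E[X^2], compute M^(2)(0):
M^(1)(t) = \frac{2}{3 \left(\frac{2}{3} - t\right)^{2}}
M^(2)(t) = \frac{4}{3 \left(\frac{2}{3} - t\right)^{3}}
M^(2)(0) = \frac{9}{2}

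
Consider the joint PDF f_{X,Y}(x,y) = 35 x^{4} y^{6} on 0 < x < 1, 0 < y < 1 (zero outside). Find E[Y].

E[Y] = ∫_0^1 ∫_0^1 y × f(x,y) dx dy
= \frac{7}{8}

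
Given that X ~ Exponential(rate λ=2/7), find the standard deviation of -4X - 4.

For X ~ Exponential(rate λ=2/7):
Var(X) = \frac{49}{4}
SD(X) = √(Var(X)) = √(\frac{49}{4}) = \frac{7}{2}
SD(-4X - 4) = |-4| × SD(X) = 4 × \frac{7}{2} = 14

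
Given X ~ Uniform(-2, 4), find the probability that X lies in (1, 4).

P(1 < X < 4) = ∫_{1}^{4} f(x) dx
where f(x) = \frac{1}{6}
= \frac{1}{2}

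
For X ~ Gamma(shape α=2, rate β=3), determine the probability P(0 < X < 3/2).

P(0 < X < 3/2) = ∫_{0}^{3/2} f(x) dx
where f(x) = 9 x e^{- 3 x}
= 1 - \frac{11}{2 e^{\frac{9}{2}}}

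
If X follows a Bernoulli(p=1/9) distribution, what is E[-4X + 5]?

For X ~ Bernoulli(p=1/9):
E[X] = \frac{1}{9}
E[-4X + 5] = -4 × E[X] + 5 = \frac{41}{9}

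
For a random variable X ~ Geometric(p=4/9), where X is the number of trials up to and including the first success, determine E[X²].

Using the identity E[X²] = Var(X) + (E[X])²:
E[X] = \frac{9}{4}
Var(X) = \frac{45}{16}
E[X²] = \frac{45}{16} + (\frac{9}{4})²
= \frac{63}{8}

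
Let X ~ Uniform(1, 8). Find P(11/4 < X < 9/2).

P(11/4 < X < 9/2) = ∫_{11/4}^{9/2} f(x) dx
where f(x) = \frac{1}{7}
= \frac{1}{4}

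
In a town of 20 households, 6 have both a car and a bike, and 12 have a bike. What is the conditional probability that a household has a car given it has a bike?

P(A ∩ B) = 6/20 = 3/10
P(B) = 12/20 = 3/5
P(A|B) = P(A ∩ B) / P(B) = (3/10) / (3/5) = 1/2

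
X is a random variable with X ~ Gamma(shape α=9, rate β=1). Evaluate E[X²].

Using the identity E[X²] = Var(X) + (E[X])²:
E[X] = 9
Var(X) = 9
E[X²] = 9 + (9)²
= 90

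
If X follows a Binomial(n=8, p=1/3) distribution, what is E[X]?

For X ~ Binomial(n=8, p=1/3), the expected value is:
E[X] = \frac{8}{3}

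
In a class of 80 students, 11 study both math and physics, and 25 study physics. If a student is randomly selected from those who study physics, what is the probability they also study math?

P(A ∩ B) = 11/80
P(B) = 25/80 = 5/16
P(A|B) = P(A ∩ B) / P(B) = (11/80) / (5/16) = 11/25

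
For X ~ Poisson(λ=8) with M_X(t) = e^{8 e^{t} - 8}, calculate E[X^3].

To find E[X^3], compute M^(3)(0):
M^(1)(t) = 8 e^{t} e^{8 e^{t} - 8}
M^(2)(t) = 64 e^{2 t} e^{8 e^{t} - 8} + 8 e^{t} e^{8 e^{t} - 8}
M^(3)(t) = 512 e^{3 t} e^{8 e^{t} - 8} + 192 e^{2 t} e^{8 e^{t} - 8} + 8 e^{t} e^{8 e^{t} - 8}
M^(3)(0) = 712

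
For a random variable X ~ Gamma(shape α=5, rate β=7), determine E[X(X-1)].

E[X(X-1)] = E[X² - X] = E[X²] - E[X]
E[X] = \frac{5}{7}
E[X²] = Var(X) + (E[X])² = \frac{5}{49} + (\frac{5}{7})² = \frac{30}{49}
E[X(X-1)] = \frac{30}{49} - \frac{5}{7} = - \frac{5}{49}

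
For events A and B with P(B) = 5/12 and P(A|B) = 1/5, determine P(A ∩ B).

By definition, P(A|B) = P(A ∩ B) / P(B)
So P(A ∩ B) = P(A|B) × P(B)
= 1/5 × 5/12
= 1/12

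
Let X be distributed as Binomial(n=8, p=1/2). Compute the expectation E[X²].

Using the identity E[X²] = Var(X) + (E[X])²:
E[X] = 4
Var(X) = 2
E[X²] = 2 + (4)²
= 18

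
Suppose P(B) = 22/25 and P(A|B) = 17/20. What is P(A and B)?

By definition, P(A|B) = P(A ∩ B) / P(B)
So P(A ∩ B) = P(A|B) × P(B)
= 17/20 × 22/25
= 187/250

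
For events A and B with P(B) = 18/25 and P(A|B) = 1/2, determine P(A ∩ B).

By definition, P(A|B) = P(A ∩ B) / P(B)
So P(A ∩ B) = P(A|B) × P(B)
= 1/2 × 18/25
= 9/25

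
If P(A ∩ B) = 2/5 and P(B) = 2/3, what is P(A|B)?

P(A|B) = P(A ∩ B) / P(B)
= (2/5) / (2/3)
= 3/5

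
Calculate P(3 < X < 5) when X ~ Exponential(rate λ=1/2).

P(3 < X < 5) = ∫_{3}^{5} f(x) dx
where f(x) = \frac{e^{- \frac{x}{2}}}{2}
= - \frac{1 - e}{e^{\frac{5}{2}}}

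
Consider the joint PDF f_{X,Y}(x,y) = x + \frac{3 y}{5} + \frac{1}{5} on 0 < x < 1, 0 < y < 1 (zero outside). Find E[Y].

E[Y] = ∫_0^1 ∫_0^1 y × f(x,y) dx dy
= \frac{11}{20}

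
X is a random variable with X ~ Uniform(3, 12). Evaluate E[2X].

For X ~ Uniform(3, 12):
E[X] = \frac{15}{2}
E[2X] = 2 × E[X] + 0 = 15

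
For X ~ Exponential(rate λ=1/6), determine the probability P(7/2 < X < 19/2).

P(7/2 < X < 19/2) = ∫_{7/2}^{19/2} f(x) dx
where f(x) = \frac{e^{- \frac{x}{6}}}{6}
= - \frac{1 - e}{e^{\frac{19}{12}}}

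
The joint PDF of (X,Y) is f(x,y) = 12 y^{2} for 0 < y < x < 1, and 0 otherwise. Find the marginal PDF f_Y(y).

f_Y(y) = ∫_y^1 12 y^{2} dx = 12 y^{2} \left(1 - y\right)
for 0 < y < 1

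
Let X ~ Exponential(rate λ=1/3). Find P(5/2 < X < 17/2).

P(5/2 < X < 17/2) = ∫_{5/2}^{17/2} f(x) dx
where f(x) = \frac{e^{- \frac{x}{3}}}{3}
= - \frac{1 - e^{2}}{e^{\frac{17}{6}}}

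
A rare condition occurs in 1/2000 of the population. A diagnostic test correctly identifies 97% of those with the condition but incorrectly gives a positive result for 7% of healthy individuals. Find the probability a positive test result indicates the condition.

Let D = the rare event, + = positive/flagged.
P(D) = 1/2000
P(+|D) = 97/100
P(+|D') = 7/100
P(+) = P(+|D)P(D) + P(+|D')P(D')
     = \frac{97}{100} × \frac{1}{2000} + \frac{7}{100} × \frac{1999}{2000}
     = \frac{1409}{20000}
P(D|+) = P(+|D)P(D)/P(+) = \frac{97}{14090}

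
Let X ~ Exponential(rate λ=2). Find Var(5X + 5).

For X ~ Exponential(rate λ=2):
Var(X) = \frac{1}{4}
Var(5X + 5) = (5)² × Var(X) = 25 × \frac{1}{4} = \frac{25}{4}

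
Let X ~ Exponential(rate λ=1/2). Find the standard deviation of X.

For X ~ Exponential(rate λ=1/2):
Var(X) = 4
SD(X) = √(Var(X)) = √(4) = 2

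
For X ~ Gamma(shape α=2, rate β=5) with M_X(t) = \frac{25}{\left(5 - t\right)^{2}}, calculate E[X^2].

To find E[X^2], compute M^(2)(0):
M^(1)(t) = \frac{50}{\left(5 - t\right)^{3}}
M^(2)(t) = \frac{150}{\left(5 - t\right)^{4}}
M^(2)(0) = \frac{6}{25}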